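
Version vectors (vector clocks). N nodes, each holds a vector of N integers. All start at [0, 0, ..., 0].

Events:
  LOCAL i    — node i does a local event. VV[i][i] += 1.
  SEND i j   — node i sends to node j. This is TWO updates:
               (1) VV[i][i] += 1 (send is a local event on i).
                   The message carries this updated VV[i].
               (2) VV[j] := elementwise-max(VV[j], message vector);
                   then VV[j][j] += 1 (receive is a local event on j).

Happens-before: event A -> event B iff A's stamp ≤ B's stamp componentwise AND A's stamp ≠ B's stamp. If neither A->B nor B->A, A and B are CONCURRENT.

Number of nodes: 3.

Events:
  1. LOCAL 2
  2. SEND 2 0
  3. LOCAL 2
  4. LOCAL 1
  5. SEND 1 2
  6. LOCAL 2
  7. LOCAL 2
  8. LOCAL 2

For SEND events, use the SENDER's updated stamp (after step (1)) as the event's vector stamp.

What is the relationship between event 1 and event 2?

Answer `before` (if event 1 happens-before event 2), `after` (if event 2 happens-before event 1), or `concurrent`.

Answer: before

Derivation:
Initial: VV[0]=[0, 0, 0]
Initial: VV[1]=[0, 0, 0]
Initial: VV[2]=[0, 0, 0]
Event 1: LOCAL 2: VV[2][2]++ -> VV[2]=[0, 0, 1]
Event 2: SEND 2->0: VV[2][2]++ -> VV[2]=[0, 0, 2], msg_vec=[0, 0, 2]; VV[0]=max(VV[0],msg_vec) then VV[0][0]++ -> VV[0]=[1, 0, 2]
Event 3: LOCAL 2: VV[2][2]++ -> VV[2]=[0, 0, 3]
Event 4: LOCAL 1: VV[1][1]++ -> VV[1]=[0, 1, 0]
Event 5: SEND 1->2: VV[1][1]++ -> VV[1]=[0, 2, 0], msg_vec=[0, 2, 0]; VV[2]=max(VV[2],msg_vec) then VV[2][2]++ -> VV[2]=[0, 2, 4]
Event 6: LOCAL 2: VV[2][2]++ -> VV[2]=[0, 2, 5]
Event 7: LOCAL 2: VV[2][2]++ -> VV[2]=[0, 2, 6]
Event 8: LOCAL 2: VV[2][2]++ -> VV[2]=[0, 2, 7]
Event 1 stamp: [0, 0, 1]
Event 2 stamp: [0, 0, 2]
[0, 0, 1] <= [0, 0, 2]? True
[0, 0, 2] <= [0, 0, 1]? False
Relation: before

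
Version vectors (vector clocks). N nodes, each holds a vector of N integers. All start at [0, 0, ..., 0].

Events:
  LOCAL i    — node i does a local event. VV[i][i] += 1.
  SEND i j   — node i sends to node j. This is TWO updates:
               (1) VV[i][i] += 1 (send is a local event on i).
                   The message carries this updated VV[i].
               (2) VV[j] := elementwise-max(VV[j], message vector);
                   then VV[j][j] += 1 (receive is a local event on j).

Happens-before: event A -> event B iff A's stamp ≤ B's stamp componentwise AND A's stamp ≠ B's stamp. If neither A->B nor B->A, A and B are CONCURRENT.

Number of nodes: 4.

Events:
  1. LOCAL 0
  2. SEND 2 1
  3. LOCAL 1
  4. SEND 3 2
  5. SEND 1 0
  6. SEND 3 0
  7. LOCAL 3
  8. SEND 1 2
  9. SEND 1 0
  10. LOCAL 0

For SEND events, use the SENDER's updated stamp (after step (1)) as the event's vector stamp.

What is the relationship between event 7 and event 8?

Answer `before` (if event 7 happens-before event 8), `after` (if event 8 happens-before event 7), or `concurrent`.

Initial: VV[0]=[0, 0, 0, 0]
Initial: VV[1]=[0, 0, 0, 0]
Initial: VV[2]=[0, 0, 0, 0]
Initial: VV[3]=[0, 0, 0, 0]
Event 1: LOCAL 0: VV[0][0]++ -> VV[0]=[1, 0, 0, 0]
Event 2: SEND 2->1: VV[2][2]++ -> VV[2]=[0, 0, 1, 0], msg_vec=[0, 0, 1, 0]; VV[1]=max(VV[1],msg_vec) then VV[1][1]++ -> VV[1]=[0, 1, 1, 0]
Event 3: LOCAL 1: VV[1][1]++ -> VV[1]=[0, 2, 1, 0]
Event 4: SEND 3->2: VV[3][3]++ -> VV[3]=[0, 0, 0, 1], msg_vec=[0, 0, 0, 1]; VV[2]=max(VV[2],msg_vec) then VV[2][2]++ -> VV[2]=[0, 0, 2, 1]
Event 5: SEND 1->0: VV[1][1]++ -> VV[1]=[0, 3, 1, 0], msg_vec=[0, 3, 1, 0]; VV[0]=max(VV[0],msg_vec) then VV[0][0]++ -> VV[0]=[2, 3, 1, 0]
Event 6: SEND 3->0: VV[3][3]++ -> VV[3]=[0, 0, 0, 2], msg_vec=[0, 0, 0, 2]; VV[0]=max(VV[0],msg_vec) then VV[0][0]++ -> VV[0]=[3, 3, 1, 2]
Event 7: LOCAL 3: VV[3][3]++ -> VV[3]=[0, 0, 0, 3]
Event 8: SEND 1->2: VV[1][1]++ -> VV[1]=[0, 4, 1, 0], msg_vec=[0, 4, 1, 0]; VV[2]=max(VV[2],msg_vec) then VV[2][2]++ -> VV[2]=[0, 4, 3, 1]
Event 9: SEND 1->0: VV[1][1]++ -> VV[1]=[0, 5, 1, 0], msg_vec=[0, 5, 1, 0]; VV[0]=max(VV[0],msg_vec) then VV[0][0]++ -> VV[0]=[4, 5, 1, 2]
Event 10: LOCAL 0: VV[0][0]++ -> VV[0]=[5, 5, 1, 2]
Event 7 stamp: [0, 0, 0, 3]
Event 8 stamp: [0, 4, 1, 0]
[0, 0, 0, 3] <= [0, 4, 1, 0]? False
[0, 4, 1, 0] <= [0, 0, 0, 3]? False
Relation: concurrent

Answer: concurrent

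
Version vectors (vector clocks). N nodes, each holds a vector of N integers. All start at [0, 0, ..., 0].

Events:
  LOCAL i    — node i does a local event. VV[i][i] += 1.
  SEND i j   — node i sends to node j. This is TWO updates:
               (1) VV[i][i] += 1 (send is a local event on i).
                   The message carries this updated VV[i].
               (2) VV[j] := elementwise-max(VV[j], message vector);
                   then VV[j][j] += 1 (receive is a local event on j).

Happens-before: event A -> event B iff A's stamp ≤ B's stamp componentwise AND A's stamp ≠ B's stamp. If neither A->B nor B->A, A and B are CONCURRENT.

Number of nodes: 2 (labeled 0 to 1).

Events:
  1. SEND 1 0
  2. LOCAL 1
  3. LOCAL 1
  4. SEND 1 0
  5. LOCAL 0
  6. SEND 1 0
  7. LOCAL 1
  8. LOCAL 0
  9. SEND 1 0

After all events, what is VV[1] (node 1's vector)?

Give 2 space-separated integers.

Answer: 0 7

Derivation:
Initial: VV[0]=[0, 0]
Initial: VV[1]=[0, 0]
Event 1: SEND 1->0: VV[1][1]++ -> VV[1]=[0, 1], msg_vec=[0, 1]; VV[0]=max(VV[0],msg_vec) then VV[0][0]++ -> VV[0]=[1, 1]
Event 2: LOCAL 1: VV[1][1]++ -> VV[1]=[0, 2]
Event 3: LOCAL 1: VV[1][1]++ -> VV[1]=[0, 3]
Event 4: SEND 1->0: VV[1][1]++ -> VV[1]=[0, 4], msg_vec=[0, 4]; VV[0]=max(VV[0],msg_vec) then VV[0][0]++ -> VV[0]=[2, 4]
Event 5: LOCAL 0: VV[0][0]++ -> VV[0]=[3, 4]
Event 6: SEND 1->0: VV[1][1]++ -> VV[1]=[0, 5], msg_vec=[0, 5]; VV[0]=max(VV[0],msg_vec) then VV[0][0]++ -> VV[0]=[4, 5]
Event 7: LOCAL 1: VV[1][1]++ -> VV[1]=[0, 6]
Event 8: LOCAL 0: VV[0][0]++ -> VV[0]=[5, 5]
Event 9: SEND 1->0: VV[1][1]++ -> VV[1]=[0, 7], msg_vec=[0, 7]; VV[0]=max(VV[0],msg_vec) then VV[0][0]++ -> VV[0]=[6, 7]
Final vectors: VV[0]=[6, 7]; VV[1]=[0, 7]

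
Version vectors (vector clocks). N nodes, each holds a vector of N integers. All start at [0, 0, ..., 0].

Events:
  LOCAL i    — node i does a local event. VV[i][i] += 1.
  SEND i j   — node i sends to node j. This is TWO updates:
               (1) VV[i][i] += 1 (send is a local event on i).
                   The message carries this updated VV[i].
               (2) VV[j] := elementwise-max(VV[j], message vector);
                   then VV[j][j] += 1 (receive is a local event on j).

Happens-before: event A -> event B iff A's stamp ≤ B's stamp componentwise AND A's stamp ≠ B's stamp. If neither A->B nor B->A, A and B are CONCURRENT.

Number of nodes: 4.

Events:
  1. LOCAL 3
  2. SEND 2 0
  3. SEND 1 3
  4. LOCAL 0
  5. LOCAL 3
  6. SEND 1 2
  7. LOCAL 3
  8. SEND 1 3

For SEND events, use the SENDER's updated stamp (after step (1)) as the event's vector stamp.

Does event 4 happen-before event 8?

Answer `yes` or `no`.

Initial: VV[0]=[0, 0, 0, 0]
Initial: VV[1]=[0, 0, 0, 0]
Initial: VV[2]=[0, 0, 0, 0]
Initial: VV[3]=[0, 0, 0, 0]
Event 1: LOCAL 3: VV[3][3]++ -> VV[3]=[0, 0, 0, 1]
Event 2: SEND 2->0: VV[2][2]++ -> VV[2]=[0, 0, 1, 0], msg_vec=[0, 0, 1, 0]; VV[0]=max(VV[0],msg_vec) then VV[0][0]++ -> VV[0]=[1, 0, 1, 0]
Event 3: SEND 1->3: VV[1][1]++ -> VV[1]=[0, 1, 0, 0], msg_vec=[0, 1, 0, 0]; VV[3]=max(VV[3],msg_vec) then VV[3][3]++ -> VV[3]=[0, 1, 0, 2]
Event 4: LOCAL 0: VV[0][0]++ -> VV[0]=[2, 0, 1, 0]
Event 5: LOCAL 3: VV[3][3]++ -> VV[3]=[0, 1, 0, 3]
Event 6: SEND 1->2: VV[1][1]++ -> VV[1]=[0, 2, 0, 0], msg_vec=[0, 2, 0, 0]; VV[2]=max(VV[2],msg_vec) then VV[2][2]++ -> VV[2]=[0, 2, 2, 0]
Event 7: LOCAL 3: VV[3][3]++ -> VV[3]=[0, 1, 0, 4]
Event 8: SEND 1->3: VV[1][1]++ -> VV[1]=[0, 3, 0, 0], msg_vec=[0, 3, 0, 0]; VV[3]=max(VV[3],msg_vec) then VV[3][3]++ -> VV[3]=[0, 3, 0, 5]
Event 4 stamp: [2, 0, 1, 0]
Event 8 stamp: [0, 3, 0, 0]
[2, 0, 1, 0] <= [0, 3, 0, 0]? False. Equal? False. Happens-before: False

Answer: no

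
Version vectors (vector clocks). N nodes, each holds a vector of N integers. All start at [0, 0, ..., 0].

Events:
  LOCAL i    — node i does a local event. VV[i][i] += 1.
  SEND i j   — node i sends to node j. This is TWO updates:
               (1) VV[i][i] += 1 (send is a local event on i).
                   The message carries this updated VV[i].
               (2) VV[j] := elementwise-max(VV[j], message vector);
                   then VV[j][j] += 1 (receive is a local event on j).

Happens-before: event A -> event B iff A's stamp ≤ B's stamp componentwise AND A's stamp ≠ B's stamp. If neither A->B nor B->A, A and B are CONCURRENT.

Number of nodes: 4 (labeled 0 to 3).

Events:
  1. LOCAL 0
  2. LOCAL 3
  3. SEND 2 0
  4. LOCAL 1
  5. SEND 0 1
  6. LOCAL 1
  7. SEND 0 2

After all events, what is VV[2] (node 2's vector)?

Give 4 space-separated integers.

Initial: VV[0]=[0, 0, 0, 0]
Initial: VV[1]=[0, 0, 0, 0]
Initial: VV[2]=[0, 0, 0, 0]
Initial: VV[3]=[0, 0, 0, 0]
Event 1: LOCAL 0: VV[0][0]++ -> VV[0]=[1, 0, 0, 0]
Event 2: LOCAL 3: VV[3][3]++ -> VV[3]=[0, 0, 0, 1]
Event 3: SEND 2->0: VV[2][2]++ -> VV[2]=[0, 0, 1, 0], msg_vec=[0, 0, 1, 0]; VV[0]=max(VV[0],msg_vec) then VV[0][0]++ -> VV[0]=[2, 0, 1, 0]
Event 4: LOCAL 1: VV[1][1]++ -> VV[1]=[0, 1, 0, 0]
Event 5: SEND 0->1: VV[0][0]++ -> VV[0]=[3, 0, 1, 0], msg_vec=[3, 0, 1, 0]; VV[1]=max(VV[1],msg_vec) then VV[1][1]++ -> VV[1]=[3, 2, 1, 0]
Event 6: LOCAL 1: VV[1][1]++ -> VV[1]=[3, 3, 1, 0]
Event 7: SEND 0->2: VV[0][0]++ -> VV[0]=[4, 0, 1, 0], msg_vec=[4, 0, 1, 0]; VV[2]=max(VV[2],msg_vec) then VV[2][2]++ -> VV[2]=[4, 0, 2, 0]
Final vectors: VV[0]=[4, 0, 1, 0]; VV[1]=[3, 3, 1, 0]; VV[2]=[4, 0, 2, 0]; VV[3]=[0, 0, 0, 1]

Answer: 4 0 2 0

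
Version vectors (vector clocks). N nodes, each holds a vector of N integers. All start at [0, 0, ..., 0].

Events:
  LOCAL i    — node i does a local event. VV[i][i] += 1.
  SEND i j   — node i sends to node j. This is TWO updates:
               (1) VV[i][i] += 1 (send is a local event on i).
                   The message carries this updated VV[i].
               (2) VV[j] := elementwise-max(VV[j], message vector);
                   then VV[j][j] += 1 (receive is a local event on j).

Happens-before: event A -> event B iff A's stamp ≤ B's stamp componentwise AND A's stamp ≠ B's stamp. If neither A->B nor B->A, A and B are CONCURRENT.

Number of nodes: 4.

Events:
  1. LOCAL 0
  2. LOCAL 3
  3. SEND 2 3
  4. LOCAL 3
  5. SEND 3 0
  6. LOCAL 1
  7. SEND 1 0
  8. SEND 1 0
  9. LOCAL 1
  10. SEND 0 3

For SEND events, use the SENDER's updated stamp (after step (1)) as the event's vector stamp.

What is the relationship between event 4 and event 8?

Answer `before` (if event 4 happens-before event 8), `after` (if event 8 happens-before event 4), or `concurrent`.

Answer: concurrent

Derivation:
Initial: VV[0]=[0, 0, 0, 0]
Initial: VV[1]=[0, 0, 0, 0]
Initial: VV[2]=[0, 0, 0, 0]
Initial: VV[3]=[0, 0, 0, 0]
Event 1: LOCAL 0: VV[0][0]++ -> VV[0]=[1, 0, 0, 0]
Event 2: LOCAL 3: VV[3][3]++ -> VV[3]=[0, 0, 0, 1]
Event 3: SEND 2->3: VV[2][2]++ -> VV[2]=[0, 0, 1, 0], msg_vec=[0, 0, 1, 0]; VV[3]=max(VV[3],msg_vec) then VV[3][3]++ -> VV[3]=[0, 0, 1, 2]
Event 4: LOCAL 3: VV[3][3]++ -> VV[3]=[0, 0, 1, 3]
Event 5: SEND 3->0: VV[3][3]++ -> VV[3]=[0, 0, 1, 4], msg_vec=[0, 0, 1, 4]; VV[0]=max(VV[0],msg_vec) then VV[0][0]++ -> VV[0]=[2, 0, 1, 4]
Event 6: LOCAL 1: VV[1][1]++ -> VV[1]=[0, 1, 0, 0]
Event 7: SEND 1->0: VV[1][1]++ -> VV[1]=[0, 2, 0, 0], msg_vec=[0, 2, 0, 0]; VV[0]=max(VV[0],msg_vec) then VV[0][0]++ -> VV[0]=[3, 2, 1, 4]
Event 8: SEND 1->0: VV[1][1]++ -> VV[1]=[0, 3, 0, 0], msg_vec=[0, 3, 0, 0]; VV[0]=max(VV[0],msg_vec) then VV[0][0]++ -> VV[0]=[4, 3, 1, 4]
Event 9: LOCAL 1: VV[1][1]++ -> VV[1]=[0, 4, 0, 0]
Event 10: SEND 0->3: VV[0][0]++ -> VV[0]=[5, 3, 1, 4], msg_vec=[5, 3, 1, 4]; VV[3]=max(VV[3],msg_vec) then VV[3][3]++ -> VV[3]=[5, 3, 1, 5]
Event 4 stamp: [0, 0, 1, 3]
Event 8 stamp: [0, 3, 0, 0]
[0, 0, 1, 3] <= [0, 3, 0, 0]? False
[0, 3, 0, 0] <= [0, 0, 1, 3]? False
Relation: concurrent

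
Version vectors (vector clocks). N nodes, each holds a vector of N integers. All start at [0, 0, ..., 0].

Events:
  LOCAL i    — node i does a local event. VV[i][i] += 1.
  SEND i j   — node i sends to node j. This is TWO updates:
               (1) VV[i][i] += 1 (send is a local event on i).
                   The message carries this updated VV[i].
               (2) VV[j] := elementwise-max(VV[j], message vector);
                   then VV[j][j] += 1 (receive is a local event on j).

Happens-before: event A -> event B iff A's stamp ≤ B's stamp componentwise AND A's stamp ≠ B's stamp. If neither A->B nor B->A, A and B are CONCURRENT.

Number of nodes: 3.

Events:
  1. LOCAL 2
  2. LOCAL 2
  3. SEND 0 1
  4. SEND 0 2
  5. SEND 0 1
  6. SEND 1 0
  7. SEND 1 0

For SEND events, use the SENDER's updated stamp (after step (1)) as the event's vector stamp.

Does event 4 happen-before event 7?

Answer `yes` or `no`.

Answer: yes

Derivation:
Initial: VV[0]=[0, 0, 0]
Initial: VV[1]=[0, 0, 0]
Initial: VV[2]=[0, 0, 0]
Event 1: LOCAL 2: VV[2][2]++ -> VV[2]=[0, 0, 1]
Event 2: LOCAL 2: VV[2][2]++ -> VV[2]=[0, 0, 2]
Event 3: SEND 0->1: VV[0][0]++ -> VV[0]=[1, 0, 0], msg_vec=[1, 0, 0]; VV[1]=max(VV[1],msg_vec) then VV[1][1]++ -> VV[1]=[1, 1, 0]
Event 4: SEND 0->2: VV[0][0]++ -> VV[0]=[2, 0, 0], msg_vec=[2, 0, 0]; VV[2]=max(VV[2],msg_vec) then VV[2][2]++ -> VV[2]=[2, 0, 3]
Event 5: SEND 0->1: VV[0][0]++ -> VV[0]=[3, 0, 0], msg_vec=[3, 0, 0]; VV[1]=max(VV[1],msg_vec) then VV[1][1]++ -> VV[1]=[3, 2, 0]
Event 6: SEND 1->0: VV[1][1]++ -> VV[1]=[3, 3, 0], msg_vec=[3, 3, 0]; VV[0]=max(VV[0],msg_vec) then VV[0][0]++ -> VV[0]=[4, 3, 0]
Event 7: SEND 1->0: VV[1][1]++ -> VV[1]=[3, 4, 0], msg_vec=[3, 4, 0]; VV[0]=max(VV[0],msg_vec) then VV[0][0]++ -> VV[0]=[5, 4, 0]
Event 4 stamp: [2, 0, 0]
Event 7 stamp: [3, 4, 0]
[2, 0, 0] <= [3, 4, 0]? True. Equal? False. Happens-before: True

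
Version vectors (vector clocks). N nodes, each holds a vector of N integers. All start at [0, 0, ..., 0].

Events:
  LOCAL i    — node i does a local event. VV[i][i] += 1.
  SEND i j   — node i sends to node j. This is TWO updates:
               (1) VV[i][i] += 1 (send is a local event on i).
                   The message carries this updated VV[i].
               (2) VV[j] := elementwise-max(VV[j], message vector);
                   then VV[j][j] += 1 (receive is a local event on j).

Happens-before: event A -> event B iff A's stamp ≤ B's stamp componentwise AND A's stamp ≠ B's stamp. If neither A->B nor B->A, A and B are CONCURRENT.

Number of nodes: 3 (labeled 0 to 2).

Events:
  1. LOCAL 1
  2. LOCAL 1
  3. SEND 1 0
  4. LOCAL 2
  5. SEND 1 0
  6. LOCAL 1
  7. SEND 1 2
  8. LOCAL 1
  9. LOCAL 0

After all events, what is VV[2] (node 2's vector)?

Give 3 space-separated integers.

Answer: 0 6 2

Derivation:
Initial: VV[0]=[0, 0, 0]
Initial: VV[1]=[0, 0, 0]
Initial: VV[2]=[0, 0, 0]
Event 1: LOCAL 1: VV[1][1]++ -> VV[1]=[0, 1, 0]
Event 2: LOCAL 1: VV[1][1]++ -> VV[1]=[0, 2, 0]
Event 3: SEND 1->0: VV[1][1]++ -> VV[1]=[0, 3, 0], msg_vec=[0, 3, 0]; VV[0]=max(VV[0],msg_vec) then VV[0][0]++ -> VV[0]=[1, 3, 0]
Event 4: LOCAL 2: VV[2][2]++ -> VV[2]=[0, 0, 1]
Event 5: SEND 1->0: VV[1][1]++ -> VV[1]=[0, 4, 0], msg_vec=[0, 4, 0]; VV[0]=max(VV[0],msg_vec) then VV[0][0]++ -> VV[0]=[2, 4, 0]
Event 6: LOCAL 1: VV[1][1]++ -> VV[1]=[0, 5, 0]
Event 7: SEND 1->2: VV[1][1]++ -> VV[1]=[0, 6, 0], msg_vec=[0, 6, 0]; VV[2]=max(VV[2],msg_vec) then VV[2][2]++ -> VV[2]=[0, 6, 2]
Event 8: LOCAL 1: VV[1][1]++ -> VV[1]=[0, 7, 0]
Event 9: LOCAL 0: VV[0][0]++ -> VV[0]=[3, 4, 0]
Final vectors: VV[0]=[3, 4, 0]; VV[1]=[0, 7, 0]; VV[2]=[0, 6, 2]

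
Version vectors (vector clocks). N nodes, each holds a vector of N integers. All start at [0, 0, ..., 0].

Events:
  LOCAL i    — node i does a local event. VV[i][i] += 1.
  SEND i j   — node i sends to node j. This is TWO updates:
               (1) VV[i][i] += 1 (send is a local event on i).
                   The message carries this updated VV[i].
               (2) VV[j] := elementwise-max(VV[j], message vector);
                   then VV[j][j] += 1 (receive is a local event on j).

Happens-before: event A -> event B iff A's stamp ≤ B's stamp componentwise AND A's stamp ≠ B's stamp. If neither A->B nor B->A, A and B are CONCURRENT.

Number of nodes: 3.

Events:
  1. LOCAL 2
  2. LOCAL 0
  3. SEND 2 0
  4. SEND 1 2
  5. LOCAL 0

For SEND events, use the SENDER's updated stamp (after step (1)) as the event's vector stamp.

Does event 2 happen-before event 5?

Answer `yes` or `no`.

Initial: VV[0]=[0, 0, 0]
Initial: VV[1]=[0, 0, 0]
Initial: VV[2]=[0, 0, 0]
Event 1: LOCAL 2: VV[2][2]++ -> VV[2]=[0, 0, 1]
Event 2: LOCAL 0: VV[0][0]++ -> VV[0]=[1, 0, 0]
Event 3: SEND 2->0: VV[2][2]++ -> VV[2]=[0, 0, 2], msg_vec=[0, 0, 2]; VV[0]=max(VV[0],msg_vec) then VV[0][0]++ -> VV[0]=[2, 0, 2]
Event 4: SEND 1->2: VV[1][1]++ -> VV[1]=[0, 1, 0], msg_vec=[0, 1, 0]; VV[2]=max(VV[2],msg_vec) then VV[2][2]++ -> VV[2]=[0, 1, 3]
Event 5: LOCAL 0: VV[0][0]++ -> VV[0]=[3, 0, 2]
Event 2 stamp: [1, 0, 0]
Event 5 stamp: [3, 0, 2]
[1, 0, 0] <= [3, 0, 2]? True. Equal? False. Happens-before: True

Answer: yes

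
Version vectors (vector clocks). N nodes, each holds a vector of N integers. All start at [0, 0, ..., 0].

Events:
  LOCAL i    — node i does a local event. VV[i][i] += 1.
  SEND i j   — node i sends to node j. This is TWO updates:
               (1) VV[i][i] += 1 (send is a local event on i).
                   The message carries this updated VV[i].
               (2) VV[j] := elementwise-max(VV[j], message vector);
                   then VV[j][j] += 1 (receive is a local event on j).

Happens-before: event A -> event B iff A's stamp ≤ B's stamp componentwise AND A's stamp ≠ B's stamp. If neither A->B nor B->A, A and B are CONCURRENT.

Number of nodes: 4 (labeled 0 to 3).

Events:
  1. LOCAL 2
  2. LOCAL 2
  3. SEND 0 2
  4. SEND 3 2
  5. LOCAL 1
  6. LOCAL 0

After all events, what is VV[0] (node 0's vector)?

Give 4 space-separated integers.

Initial: VV[0]=[0, 0, 0, 0]
Initial: VV[1]=[0, 0, 0, 0]
Initial: VV[2]=[0, 0, 0, 0]
Initial: VV[3]=[0, 0, 0, 0]
Event 1: LOCAL 2: VV[2][2]++ -> VV[2]=[0, 0, 1, 0]
Event 2: LOCAL 2: VV[2][2]++ -> VV[2]=[0, 0, 2, 0]
Event 3: SEND 0->2: VV[0][0]++ -> VV[0]=[1, 0, 0, 0], msg_vec=[1, 0, 0, 0]; VV[2]=max(VV[2],msg_vec) then VV[2][2]++ -> VV[2]=[1, 0, 3, 0]
Event 4: SEND 3->2: VV[3][3]++ -> VV[3]=[0, 0, 0, 1], msg_vec=[0, 0, 0, 1]; VV[2]=max(VV[2],msg_vec) then VV[2][2]++ -> VV[2]=[1, 0, 4, 1]
Event 5: LOCAL 1: VV[1][1]++ -> VV[1]=[0, 1, 0, 0]
Event 6: LOCAL 0: VV[0][0]++ -> VV[0]=[2, 0, 0, 0]
Final vectors: VV[0]=[2, 0, 0, 0]; VV[1]=[0, 1, 0, 0]; VV[2]=[1, 0, 4, 1]; VV[3]=[0, 0, 0, 1]

Answer: 2 0 0 0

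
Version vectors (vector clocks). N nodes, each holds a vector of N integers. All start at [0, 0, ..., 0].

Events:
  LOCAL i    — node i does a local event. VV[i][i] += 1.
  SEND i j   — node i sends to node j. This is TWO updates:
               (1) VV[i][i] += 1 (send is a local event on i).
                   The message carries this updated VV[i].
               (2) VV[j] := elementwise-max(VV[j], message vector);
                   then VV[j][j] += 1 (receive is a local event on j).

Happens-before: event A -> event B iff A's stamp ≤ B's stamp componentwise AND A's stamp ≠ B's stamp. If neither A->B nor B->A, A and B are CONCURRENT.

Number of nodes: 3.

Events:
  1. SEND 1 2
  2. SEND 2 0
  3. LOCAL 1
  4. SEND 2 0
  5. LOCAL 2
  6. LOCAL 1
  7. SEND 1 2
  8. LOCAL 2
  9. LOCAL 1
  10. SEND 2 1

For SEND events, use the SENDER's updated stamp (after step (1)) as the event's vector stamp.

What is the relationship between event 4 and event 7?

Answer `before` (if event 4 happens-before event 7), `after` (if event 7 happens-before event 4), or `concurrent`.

Answer: concurrent

Derivation:
Initial: VV[0]=[0, 0, 0]
Initial: VV[1]=[0, 0, 0]
Initial: VV[2]=[0, 0, 0]
Event 1: SEND 1->2: VV[1][1]++ -> VV[1]=[0, 1, 0], msg_vec=[0, 1, 0]; VV[2]=max(VV[2],msg_vec) then VV[2][2]++ -> VV[2]=[0, 1, 1]
Event 2: SEND 2->0: VV[2][2]++ -> VV[2]=[0, 1, 2], msg_vec=[0, 1, 2]; VV[0]=max(VV[0],msg_vec) then VV[0][0]++ -> VV[0]=[1, 1, 2]
Event 3: LOCAL 1: VV[1][1]++ -> VV[1]=[0, 2, 0]
Event 4: SEND 2->0: VV[2][2]++ -> VV[2]=[0, 1, 3], msg_vec=[0, 1, 3]; VV[0]=max(VV[0],msg_vec) then VV[0][0]++ -> VV[0]=[2, 1, 3]
Event 5: LOCAL 2: VV[2][2]++ -> VV[2]=[0, 1, 4]
Event 6: LOCAL 1: VV[1][1]++ -> VV[1]=[0, 3, 0]
Event 7: SEND 1->2: VV[1][1]++ -> VV[1]=[0, 4, 0], msg_vec=[0, 4, 0]; VV[2]=max(VV[2],msg_vec) then VV[2][2]++ -> VV[2]=[0, 4, 5]
Event 8: LOCAL 2: VV[2][2]++ -> VV[2]=[0, 4, 6]
Event 9: LOCAL 1: VV[1][1]++ -> VV[1]=[0, 5, 0]
Event 10: SEND 2->1: VV[2][2]++ -> VV[2]=[0, 4, 7], msg_vec=[0, 4, 7]; VV[1]=max(VV[1],msg_vec) then VV[1][1]++ -> VV[1]=[0, 6, 7]
Event 4 stamp: [0, 1, 3]
Event 7 stamp: [0, 4, 0]
[0, 1, 3] <= [0, 4, 0]? False
[0, 4, 0] <= [0, 1, 3]? False
Relation: concurrent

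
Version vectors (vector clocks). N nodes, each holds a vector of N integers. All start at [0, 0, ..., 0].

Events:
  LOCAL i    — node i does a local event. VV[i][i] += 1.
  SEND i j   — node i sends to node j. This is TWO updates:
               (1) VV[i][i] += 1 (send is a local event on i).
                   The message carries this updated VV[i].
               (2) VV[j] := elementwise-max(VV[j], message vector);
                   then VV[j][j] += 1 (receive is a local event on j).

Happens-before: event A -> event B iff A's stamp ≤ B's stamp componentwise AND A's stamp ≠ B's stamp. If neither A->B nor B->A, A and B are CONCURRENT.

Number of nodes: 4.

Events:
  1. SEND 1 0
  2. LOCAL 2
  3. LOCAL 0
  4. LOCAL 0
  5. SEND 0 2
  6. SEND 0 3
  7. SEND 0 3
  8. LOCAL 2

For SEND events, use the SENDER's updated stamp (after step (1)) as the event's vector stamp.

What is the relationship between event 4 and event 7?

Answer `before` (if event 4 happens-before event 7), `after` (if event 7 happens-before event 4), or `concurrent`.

Initial: VV[0]=[0, 0, 0, 0]
Initial: VV[1]=[0, 0, 0, 0]
Initial: VV[2]=[0, 0, 0, 0]
Initial: VV[3]=[0, 0, 0, 0]
Event 1: SEND 1->0: VV[1][1]++ -> VV[1]=[0, 1, 0, 0], msg_vec=[0, 1, 0, 0]; VV[0]=max(VV[0],msg_vec) then VV[0][0]++ -> VV[0]=[1, 1, 0, 0]
Event 2: LOCAL 2: VV[2][2]++ -> VV[2]=[0, 0, 1, 0]
Event 3: LOCAL 0: VV[0][0]++ -> VV[0]=[2, 1, 0, 0]
Event 4: LOCAL 0: VV[0][0]++ -> VV[0]=[3, 1, 0, 0]
Event 5: SEND 0->2: VV[0][0]++ -> VV[0]=[4, 1, 0, 0], msg_vec=[4, 1, 0, 0]; VV[2]=max(VV[2],msg_vec) then VV[2][2]++ -> VV[2]=[4, 1, 2, 0]
Event 6: SEND 0->3: VV[0][0]++ -> VV[0]=[5, 1, 0, 0], msg_vec=[5, 1, 0, 0]; VV[3]=max(VV[3],msg_vec) then VV[3][3]++ -> VV[3]=[5, 1, 0, 1]
Event 7: SEND 0->3: VV[0][0]++ -> VV[0]=[6, 1, 0, 0], msg_vec=[6, 1, 0, 0]; VV[3]=max(VV[3],msg_vec) then VV[3][3]++ -> VV[3]=[6, 1, 0, 2]
Event 8: LOCAL 2: VV[2][2]++ -> VV[2]=[4, 1, 3, 0]
Event 4 stamp: [3, 1, 0, 0]
Event 7 stamp: [6, 1, 0, 0]
[3, 1, 0, 0] <= [6, 1, 0, 0]? True
[6, 1, 0, 0] <= [3, 1, 0, 0]? False
Relation: before

Answer: before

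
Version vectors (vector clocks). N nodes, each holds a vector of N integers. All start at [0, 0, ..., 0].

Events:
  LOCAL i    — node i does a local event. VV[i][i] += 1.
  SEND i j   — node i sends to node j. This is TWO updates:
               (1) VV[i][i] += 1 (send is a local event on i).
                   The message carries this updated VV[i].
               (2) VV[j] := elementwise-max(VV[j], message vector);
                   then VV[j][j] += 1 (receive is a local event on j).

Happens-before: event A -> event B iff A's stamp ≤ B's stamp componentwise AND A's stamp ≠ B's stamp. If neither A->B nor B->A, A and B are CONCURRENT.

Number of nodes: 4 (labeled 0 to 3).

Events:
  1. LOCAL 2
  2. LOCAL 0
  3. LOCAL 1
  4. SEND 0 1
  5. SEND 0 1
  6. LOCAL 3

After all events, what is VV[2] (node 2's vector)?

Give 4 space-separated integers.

Answer: 0 0 1 0

Derivation:
Initial: VV[0]=[0, 0, 0, 0]
Initial: VV[1]=[0, 0, 0, 0]
Initial: VV[2]=[0, 0, 0, 0]
Initial: VV[3]=[0, 0, 0, 0]
Event 1: LOCAL 2: VV[2][2]++ -> VV[2]=[0, 0, 1, 0]
Event 2: LOCAL 0: VV[0][0]++ -> VV[0]=[1, 0, 0, 0]
Event 3: LOCAL 1: VV[1][1]++ -> VV[1]=[0, 1, 0, 0]
Event 4: SEND 0->1: VV[0][0]++ -> VV[0]=[2, 0, 0, 0], msg_vec=[2, 0, 0, 0]; VV[1]=max(VV[1],msg_vec) then VV[1][1]++ -> VV[1]=[2, 2, 0, 0]
Event 5: SEND 0->1: VV[0][0]++ -> VV[0]=[3, 0, 0, 0], msg_vec=[3, 0, 0, 0]; VV[1]=max(VV[1],msg_vec) then VV[1][1]++ -> VV[1]=[3, 3, 0, 0]
Event 6: LOCAL 3: VV[3][3]++ -> VV[3]=[0, 0, 0, 1]
Final vectors: VV[0]=[3, 0, 0, 0]; VV[1]=[3, 3, 0, 0]; VV[2]=[0, 0, 1, 0]; VV[3]=[0, 0, 0, 1]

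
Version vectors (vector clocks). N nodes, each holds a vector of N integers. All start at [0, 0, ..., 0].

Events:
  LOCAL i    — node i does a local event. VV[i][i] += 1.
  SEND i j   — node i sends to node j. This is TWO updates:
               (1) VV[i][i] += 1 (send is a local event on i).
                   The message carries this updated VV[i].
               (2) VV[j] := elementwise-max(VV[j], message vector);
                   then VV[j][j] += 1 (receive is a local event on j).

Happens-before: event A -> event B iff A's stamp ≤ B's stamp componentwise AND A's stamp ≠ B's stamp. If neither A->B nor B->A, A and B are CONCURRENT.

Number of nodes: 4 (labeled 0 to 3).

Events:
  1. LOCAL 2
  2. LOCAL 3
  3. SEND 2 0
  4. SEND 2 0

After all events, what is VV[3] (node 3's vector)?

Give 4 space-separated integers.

Answer: 0 0 0 1

Derivation:
Initial: VV[0]=[0, 0, 0, 0]
Initial: VV[1]=[0, 0, 0, 0]
Initial: VV[2]=[0, 0, 0, 0]
Initial: VV[3]=[0, 0, 0, 0]
Event 1: LOCAL 2: VV[2][2]++ -> VV[2]=[0, 0, 1, 0]
Event 2: LOCAL 3: VV[3][3]++ -> VV[3]=[0, 0, 0, 1]
Event 3: SEND 2->0: VV[2][2]++ -> VV[2]=[0, 0, 2, 0], msg_vec=[0, 0, 2, 0]; VV[0]=max(VV[0],msg_vec) then VV[0][0]++ -> VV[0]=[1, 0, 2, 0]
Event 4: SEND 2->0: VV[2][2]++ -> VV[2]=[0, 0, 3, 0], msg_vec=[0, 0, 3, 0]; VV[0]=max(VV[0],msg_vec) then VV[0][0]++ -> VV[0]=[2, 0, 3, 0]
Final vectors: VV[0]=[2, 0, 3, 0]; VV[1]=[0, 0, 0, 0]; VV[2]=[0, 0, 3, 0]; VV[3]=[0, 0, 0, 1]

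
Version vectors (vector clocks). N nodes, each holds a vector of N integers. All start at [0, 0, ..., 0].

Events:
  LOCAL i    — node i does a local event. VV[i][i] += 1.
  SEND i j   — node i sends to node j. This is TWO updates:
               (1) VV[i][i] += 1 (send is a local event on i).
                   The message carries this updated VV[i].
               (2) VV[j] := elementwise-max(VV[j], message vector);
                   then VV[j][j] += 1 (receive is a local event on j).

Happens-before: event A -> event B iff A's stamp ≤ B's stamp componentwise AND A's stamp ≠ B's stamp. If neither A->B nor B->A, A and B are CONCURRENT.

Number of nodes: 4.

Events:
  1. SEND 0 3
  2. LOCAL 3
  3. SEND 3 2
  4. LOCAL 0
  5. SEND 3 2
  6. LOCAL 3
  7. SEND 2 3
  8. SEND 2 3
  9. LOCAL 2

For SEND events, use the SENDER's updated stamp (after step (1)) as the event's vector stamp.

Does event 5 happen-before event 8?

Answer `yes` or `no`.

Initial: VV[0]=[0, 0, 0, 0]
Initial: VV[1]=[0, 0, 0, 0]
Initial: VV[2]=[0, 0, 0, 0]
Initial: VV[3]=[0, 0, 0, 0]
Event 1: SEND 0->3: VV[0][0]++ -> VV[0]=[1, 0, 0, 0], msg_vec=[1, 0, 0, 0]; VV[3]=max(VV[3],msg_vec) then VV[3][3]++ -> VV[3]=[1, 0, 0, 1]
Event 2: LOCAL 3: VV[3][3]++ -> VV[3]=[1, 0, 0, 2]
Event 3: SEND 3->2: VV[3][3]++ -> VV[3]=[1, 0, 0, 3], msg_vec=[1, 0, 0, 3]; VV[2]=max(VV[2],msg_vec) then VV[2][2]++ -> VV[2]=[1, 0, 1, 3]
Event 4: LOCAL 0: VV[0][0]++ -> VV[0]=[2, 0, 0, 0]
Event 5: SEND 3->2: VV[3][3]++ -> VV[3]=[1, 0, 0, 4], msg_vec=[1, 0, 0, 4]; VV[2]=max(VV[2],msg_vec) then VV[2][2]++ -> VV[2]=[1, 0, 2, 4]
Event 6: LOCAL 3: VV[3][3]++ -> VV[3]=[1, 0, 0, 5]
Event 7: SEND 2->3: VV[2][2]++ -> VV[2]=[1, 0, 3, 4], msg_vec=[1, 0, 3, 4]; VV[3]=max(VV[3],msg_vec) then VV[3][3]++ -> VV[3]=[1, 0, 3, 6]
Event 8: SEND 2->3: VV[2][2]++ -> VV[2]=[1, 0, 4, 4], msg_vec=[1, 0, 4, 4]; VV[3]=max(VV[3],msg_vec) then VV[3][3]++ -> VV[3]=[1, 0, 4, 7]
Event 9: LOCAL 2: VV[2][2]++ -> VV[2]=[1, 0, 5, 4]
Event 5 stamp: [1, 0, 0, 4]
Event 8 stamp: [1, 0, 4, 4]
[1, 0, 0, 4] <= [1, 0, 4, 4]? True. Equal? False. Happens-before: True

Answer: yes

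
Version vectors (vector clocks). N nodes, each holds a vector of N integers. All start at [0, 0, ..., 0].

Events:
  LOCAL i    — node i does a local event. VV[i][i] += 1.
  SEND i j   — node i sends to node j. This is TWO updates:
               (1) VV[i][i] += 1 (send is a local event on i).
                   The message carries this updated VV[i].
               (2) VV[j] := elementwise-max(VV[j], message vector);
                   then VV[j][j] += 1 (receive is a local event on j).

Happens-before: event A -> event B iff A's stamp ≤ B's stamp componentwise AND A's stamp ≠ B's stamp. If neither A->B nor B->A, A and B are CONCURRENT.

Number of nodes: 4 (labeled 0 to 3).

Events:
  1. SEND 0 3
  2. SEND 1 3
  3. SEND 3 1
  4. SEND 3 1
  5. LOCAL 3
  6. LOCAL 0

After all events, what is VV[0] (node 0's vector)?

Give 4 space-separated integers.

Answer: 2 0 0 0

Derivation:
Initial: VV[0]=[0, 0, 0, 0]
Initial: VV[1]=[0, 0, 0, 0]
Initial: VV[2]=[0, 0, 0, 0]
Initial: VV[3]=[0, 0, 0, 0]
Event 1: SEND 0->3: VV[0][0]++ -> VV[0]=[1, 0, 0, 0], msg_vec=[1, 0, 0, 0]; VV[3]=max(VV[3],msg_vec) then VV[3][3]++ -> VV[3]=[1, 0, 0, 1]
Event 2: SEND 1->3: VV[1][1]++ -> VV[1]=[0, 1, 0, 0], msg_vec=[0, 1, 0, 0]; VV[3]=max(VV[3],msg_vec) then VV[3][3]++ -> VV[3]=[1, 1, 0, 2]
Event 3: SEND 3->1: VV[3][3]++ -> VV[3]=[1, 1, 0, 3], msg_vec=[1, 1, 0, 3]; VV[1]=max(VV[1],msg_vec) then VV[1][1]++ -> VV[1]=[1, 2, 0, 3]
Event 4: SEND 3->1: VV[3][3]++ -> VV[3]=[1, 1, 0, 4], msg_vec=[1, 1, 0, 4]; VV[1]=max(VV[1],msg_vec) then VV[1][1]++ -> VV[1]=[1, 3, 0, 4]
Event 5: LOCAL 3: VV[3][3]++ -> VV[3]=[1, 1, 0, 5]
Event 6: LOCAL 0: VV[0][0]++ -> VV[0]=[2, 0, 0, 0]
Final vectors: VV[0]=[2, 0, 0, 0]; VV[1]=[1, 3, 0, 4]; VV[2]=[0, 0, 0, 0]; VV[3]=[1, 1, 0, 5]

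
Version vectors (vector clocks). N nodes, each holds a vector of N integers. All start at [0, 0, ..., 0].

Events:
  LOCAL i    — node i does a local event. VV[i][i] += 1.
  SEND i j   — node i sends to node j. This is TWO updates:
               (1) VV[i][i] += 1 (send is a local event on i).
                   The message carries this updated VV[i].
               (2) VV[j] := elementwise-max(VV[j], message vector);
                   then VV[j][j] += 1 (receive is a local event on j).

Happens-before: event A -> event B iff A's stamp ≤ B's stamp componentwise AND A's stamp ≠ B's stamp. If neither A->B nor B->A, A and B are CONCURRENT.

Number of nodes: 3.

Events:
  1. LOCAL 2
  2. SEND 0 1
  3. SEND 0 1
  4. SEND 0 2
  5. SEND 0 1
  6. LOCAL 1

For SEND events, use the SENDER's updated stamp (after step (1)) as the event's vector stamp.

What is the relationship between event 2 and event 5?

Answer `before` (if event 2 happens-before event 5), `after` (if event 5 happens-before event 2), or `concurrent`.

Answer: before

Derivation:
Initial: VV[0]=[0, 0, 0]
Initial: VV[1]=[0, 0, 0]
Initial: VV[2]=[0, 0, 0]
Event 1: LOCAL 2: VV[2][2]++ -> VV[2]=[0, 0, 1]
Event 2: SEND 0->1: VV[0][0]++ -> VV[0]=[1, 0, 0], msg_vec=[1, 0, 0]; VV[1]=max(VV[1],msg_vec) then VV[1][1]++ -> VV[1]=[1, 1, 0]
Event 3: SEND 0->1: VV[0][0]++ -> VV[0]=[2, 0, 0], msg_vec=[2, 0, 0]; VV[1]=max(VV[1],msg_vec) then VV[1][1]++ -> VV[1]=[2, 2, 0]
Event 4: SEND 0->2: VV[0][0]++ -> VV[0]=[3, 0, 0], msg_vec=[3, 0, 0]; VV[2]=max(VV[2],msg_vec) then VV[2][2]++ -> VV[2]=[3, 0, 2]
Event 5: SEND 0->1: VV[0][0]++ -> VV[0]=[4, 0, 0], msg_vec=[4, 0, 0]; VV[1]=max(VV[1],msg_vec) then VV[1][1]++ -> VV[1]=[4, 3, 0]
Event 6: LOCAL 1: VV[1][1]++ -> VV[1]=[4, 4, 0]
Event 2 stamp: [1, 0, 0]
Event 5 stamp: [4, 0, 0]
[1, 0, 0] <= [4, 0, 0]? True
[4, 0, 0] <= [1, 0, 0]? False
Relation: before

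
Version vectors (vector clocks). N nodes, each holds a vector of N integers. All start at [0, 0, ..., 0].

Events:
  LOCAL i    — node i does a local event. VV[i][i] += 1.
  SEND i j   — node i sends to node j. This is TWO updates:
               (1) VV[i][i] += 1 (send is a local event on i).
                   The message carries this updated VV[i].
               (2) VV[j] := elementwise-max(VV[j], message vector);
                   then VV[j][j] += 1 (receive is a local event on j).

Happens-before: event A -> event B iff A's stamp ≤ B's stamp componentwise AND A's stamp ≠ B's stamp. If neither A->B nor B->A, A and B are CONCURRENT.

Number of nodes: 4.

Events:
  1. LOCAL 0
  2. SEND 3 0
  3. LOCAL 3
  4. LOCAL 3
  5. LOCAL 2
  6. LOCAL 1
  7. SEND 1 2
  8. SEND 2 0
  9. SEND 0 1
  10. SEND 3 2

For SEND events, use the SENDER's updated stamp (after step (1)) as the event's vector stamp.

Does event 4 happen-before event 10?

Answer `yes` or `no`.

Initial: VV[0]=[0, 0, 0, 0]
Initial: VV[1]=[0, 0, 0, 0]
Initial: VV[2]=[0, 0, 0, 0]
Initial: VV[3]=[0, 0, 0, 0]
Event 1: LOCAL 0: VV[0][0]++ -> VV[0]=[1, 0, 0, 0]
Event 2: SEND 3->0: VV[3][3]++ -> VV[3]=[0, 0, 0, 1], msg_vec=[0, 0, 0, 1]; VV[0]=max(VV[0],msg_vec) then VV[0][0]++ -> VV[0]=[2, 0, 0, 1]
Event 3: LOCAL 3: VV[3][3]++ -> VV[3]=[0, 0, 0, 2]
Event 4: LOCAL 3: VV[3][3]++ -> VV[3]=[0, 0, 0, 3]
Event 5: LOCAL 2: VV[2][2]++ -> VV[2]=[0, 0, 1, 0]
Event 6: LOCAL 1: VV[1][1]++ -> VV[1]=[0, 1, 0, 0]
Event 7: SEND 1->2: VV[1][1]++ -> VV[1]=[0, 2, 0, 0], msg_vec=[0, 2, 0, 0]; VV[2]=max(VV[2],msg_vec) then VV[2][2]++ -> VV[2]=[0, 2, 2, 0]
Event 8: SEND 2->0: VV[2][2]++ -> VV[2]=[0, 2, 3, 0], msg_vec=[0, 2, 3, 0]; VV[0]=max(VV[0],msg_vec) then VV[0][0]++ -> VV[0]=[3, 2, 3, 1]
Event 9: SEND 0->1: VV[0][0]++ -> VV[0]=[4, 2, 3, 1], msg_vec=[4, 2, 3, 1]; VV[1]=max(VV[1],msg_vec) then VV[1][1]++ -> VV[1]=[4, 3, 3, 1]
Event 10: SEND 3->2: VV[3][3]++ -> VV[3]=[0, 0, 0, 4], msg_vec=[0, 0, 0, 4]; VV[2]=max(VV[2],msg_vec) then VV[2][2]++ -> VV[2]=[0, 2, 4, 4]
Event 4 stamp: [0, 0, 0, 3]
Event 10 stamp: [0, 0, 0, 4]
[0, 0, 0, 3] <= [0, 0, 0, 4]? True. Equal? False. Happens-before: True

Answer: yes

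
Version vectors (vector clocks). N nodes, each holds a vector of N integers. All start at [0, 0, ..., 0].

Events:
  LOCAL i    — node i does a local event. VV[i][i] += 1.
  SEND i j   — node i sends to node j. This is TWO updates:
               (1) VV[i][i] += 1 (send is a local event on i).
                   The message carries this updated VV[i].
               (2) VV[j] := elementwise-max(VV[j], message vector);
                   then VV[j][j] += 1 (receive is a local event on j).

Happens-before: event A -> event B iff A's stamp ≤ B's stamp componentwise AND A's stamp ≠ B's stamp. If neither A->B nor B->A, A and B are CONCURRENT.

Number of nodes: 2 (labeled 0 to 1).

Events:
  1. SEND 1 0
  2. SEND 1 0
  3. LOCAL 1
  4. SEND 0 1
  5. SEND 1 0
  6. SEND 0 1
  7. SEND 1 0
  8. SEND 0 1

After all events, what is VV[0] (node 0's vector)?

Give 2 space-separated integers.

Answer: 7 7

Derivation:
Initial: VV[0]=[0, 0]
Initial: VV[1]=[0, 0]
Event 1: SEND 1->0: VV[1][1]++ -> VV[1]=[0, 1], msg_vec=[0, 1]; VV[0]=max(VV[0],msg_vec) then VV[0][0]++ -> VV[0]=[1, 1]
Event 2: SEND 1->0: VV[1][1]++ -> VV[1]=[0, 2], msg_vec=[0, 2]; VV[0]=max(VV[0],msg_vec) then VV[0][0]++ -> VV[0]=[2, 2]
Event 3: LOCAL 1: VV[1][1]++ -> VV[1]=[0, 3]
Event 4: SEND 0->1: VV[0][0]++ -> VV[0]=[3, 2], msg_vec=[3, 2]; VV[1]=max(VV[1],msg_vec) then VV[1][1]++ -> VV[1]=[3, 4]
Event 5: SEND 1->0: VV[1][1]++ -> VV[1]=[3, 5], msg_vec=[3, 5]; VV[0]=max(VV[0],msg_vec) then VV[0][0]++ -> VV[0]=[4, 5]
Event 6: SEND 0->1: VV[0][0]++ -> VV[0]=[5, 5], msg_vec=[5, 5]; VV[1]=max(VV[1],msg_vec) then VV[1][1]++ -> VV[1]=[5, 6]
Event 7: SEND 1->0: VV[1][1]++ -> VV[1]=[5, 7], msg_vec=[5, 7]; VV[0]=max(VV[0],msg_vec) then VV[0][0]++ -> VV[0]=[6, 7]
Event 8: SEND 0->1: VV[0][0]++ -> VV[0]=[7, 7], msg_vec=[7, 7]; VV[1]=max(VV[1],msg_vec) then VV[1][1]++ -> VV[1]=[7, 8]
Final vectors: VV[0]=[7, 7]; VV[1]=[7, 8]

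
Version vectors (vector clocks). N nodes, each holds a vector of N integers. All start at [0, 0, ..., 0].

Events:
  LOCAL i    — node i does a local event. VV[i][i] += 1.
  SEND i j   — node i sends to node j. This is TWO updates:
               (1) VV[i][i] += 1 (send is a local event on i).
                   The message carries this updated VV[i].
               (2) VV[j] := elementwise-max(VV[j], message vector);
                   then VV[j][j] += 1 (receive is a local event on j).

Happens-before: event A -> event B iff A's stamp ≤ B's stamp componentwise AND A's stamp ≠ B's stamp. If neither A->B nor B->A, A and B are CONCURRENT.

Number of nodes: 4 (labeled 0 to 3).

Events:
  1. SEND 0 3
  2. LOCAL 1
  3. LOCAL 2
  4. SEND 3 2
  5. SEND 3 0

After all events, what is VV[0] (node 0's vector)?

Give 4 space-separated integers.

Answer: 2 0 0 3

Derivation:
Initial: VV[0]=[0, 0, 0, 0]
Initial: VV[1]=[0, 0, 0, 0]
Initial: VV[2]=[0, 0, 0, 0]
Initial: VV[3]=[0, 0, 0, 0]
Event 1: SEND 0->3: VV[0][0]++ -> VV[0]=[1, 0, 0, 0], msg_vec=[1, 0, 0, 0]; VV[3]=max(VV[3],msg_vec) then VV[3][3]++ -> VV[3]=[1, 0, 0, 1]
Event 2: LOCAL 1: VV[1][1]++ -> VV[1]=[0, 1, 0, 0]
Event 3: LOCAL 2: VV[2][2]++ -> VV[2]=[0, 0, 1, 0]
Event 4: SEND 3->2: VV[3][3]++ -> VV[3]=[1, 0, 0, 2], msg_vec=[1, 0, 0, 2]; VV[2]=max(VV[2],msg_vec) then VV[2][2]++ -> VV[2]=[1, 0, 2, 2]
Event 5: SEND 3->0: VV[3][3]++ -> VV[3]=[1, 0, 0, 3], msg_vec=[1, 0, 0, 3]; VV[0]=max(VV[0],msg_vec) then VV[0][0]++ -> VV[0]=[2, 0, 0, 3]
Final vectors: VV[0]=[2, 0, 0, 3]; VV[1]=[0, 1, 0, 0]; VV[2]=[1, 0, 2, 2]; VV[3]=[1, 0, 0, 3]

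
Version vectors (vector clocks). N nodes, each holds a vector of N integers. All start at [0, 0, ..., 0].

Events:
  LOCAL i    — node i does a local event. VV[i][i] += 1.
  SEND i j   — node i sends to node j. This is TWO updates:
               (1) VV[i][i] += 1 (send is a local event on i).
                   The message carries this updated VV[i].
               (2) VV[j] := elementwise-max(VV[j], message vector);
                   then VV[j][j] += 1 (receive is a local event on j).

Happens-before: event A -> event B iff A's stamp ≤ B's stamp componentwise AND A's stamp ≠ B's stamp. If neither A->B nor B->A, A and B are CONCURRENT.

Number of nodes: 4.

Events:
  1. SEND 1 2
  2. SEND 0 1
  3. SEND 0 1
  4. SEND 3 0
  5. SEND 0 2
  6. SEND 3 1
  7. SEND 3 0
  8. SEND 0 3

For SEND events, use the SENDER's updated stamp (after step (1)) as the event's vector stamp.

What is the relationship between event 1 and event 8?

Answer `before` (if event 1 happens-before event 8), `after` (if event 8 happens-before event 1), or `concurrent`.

Answer: concurrent

Derivation:
Initial: VV[0]=[0, 0, 0, 0]
Initial: VV[1]=[0, 0, 0, 0]
Initial: VV[2]=[0, 0, 0, 0]
Initial: VV[3]=[0, 0, 0, 0]
Event 1: SEND 1->2: VV[1][1]++ -> VV[1]=[0, 1, 0, 0], msg_vec=[0, 1, 0, 0]; VV[2]=max(VV[2],msg_vec) then VV[2][2]++ -> VV[2]=[0, 1, 1, 0]
Event 2: SEND 0->1: VV[0][0]++ -> VV[0]=[1, 0, 0, 0], msg_vec=[1, 0, 0, 0]; VV[1]=max(VV[1],msg_vec) then VV[1][1]++ -> VV[1]=[1, 2, 0, 0]
Event 3: SEND 0->1: VV[0][0]++ -> VV[0]=[2, 0, 0, 0], msg_vec=[2, 0, 0, 0]; VV[1]=max(VV[1],msg_vec) then VV[1][1]++ -> VV[1]=[2, 3, 0, 0]
Event 4: SEND 3->0: VV[3][3]++ -> VV[3]=[0, 0, 0, 1], msg_vec=[0, 0, 0, 1]; VV[0]=max(VV[0],msg_vec) then VV[0][0]++ -> VV[0]=[3, 0, 0, 1]
Event 5: SEND 0->2: VV[0][0]++ -> VV[0]=[4, 0, 0, 1], msg_vec=[4, 0, 0, 1]; VV[2]=max(VV[2],msg_vec) then VV[2][2]++ -> VV[2]=[4, 1, 2, 1]
Event 6: SEND 3->1: VV[3][3]++ -> VV[3]=[0, 0, 0, 2], msg_vec=[0, 0, 0, 2]; VV[1]=max(VV[1],msg_vec) then VV[1][1]++ -> VV[1]=[2, 4, 0, 2]
Event 7: SEND 3->0: VV[3][3]++ -> VV[3]=[0, 0, 0, 3], msg_vec=[0, 0, 0, 3]; VV[0]=max(VV[0],msg_vec) then VV[0][0]++ -> VV[0]=[5, 0, 0, 3]
Event 8: SEND 0->3: VV[0][0]++ -> VV[0]=[6, 0, 0, 3], msg_vec=[6, 0, 0, 3]; VV[3]=max(VV[3],msg_vec) then VV[3][3]++ -> VV[3]=[6, 0, 0, 4]
Event 1 stamp: [0, 1, 0, 0]
Event 8 stamp: [6, 0, 0, 3]
[0, 1, 0, 0] <= [6, 0, 0, 3]? False
[6, 0, 0, 3] <= [0, 1, 0, 0]? False
Relation: concurrent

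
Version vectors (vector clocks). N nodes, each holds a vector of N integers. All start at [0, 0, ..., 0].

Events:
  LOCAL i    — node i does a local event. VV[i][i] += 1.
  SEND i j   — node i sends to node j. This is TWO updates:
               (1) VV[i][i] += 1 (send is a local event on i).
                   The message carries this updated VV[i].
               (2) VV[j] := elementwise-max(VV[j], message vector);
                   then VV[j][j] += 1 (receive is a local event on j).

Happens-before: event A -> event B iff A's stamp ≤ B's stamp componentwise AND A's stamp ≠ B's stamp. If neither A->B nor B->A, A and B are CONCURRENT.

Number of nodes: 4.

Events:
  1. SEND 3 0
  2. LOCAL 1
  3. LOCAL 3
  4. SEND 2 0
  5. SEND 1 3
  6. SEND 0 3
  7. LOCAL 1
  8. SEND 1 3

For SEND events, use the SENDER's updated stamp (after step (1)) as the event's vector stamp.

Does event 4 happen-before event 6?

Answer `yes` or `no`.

Answer: yes

Derivation:
Initial: VV[0]=[0, 0, 0, 0]
Initial: VV[1]=[0, 0, 0, 0]
Initial: VV[2]=[0, 0, 0, 0]
Initial: VV[3]=[0, 0, 0, 0]
Event 1: SEND 3->0: VV[3][3]++ -> VV[3]=[0, 0, 0, 1], msg_vec=[0, 0, 0, 1]; VV[0]=max(VV[0],msg_vec) then VV[0][0]++ -> VV[0]=[1, 0, 0, 1]
Event 2: LOCAL 1: VV[1][1]++ -> VV[1]=[0, 1, 0, 0]
Event 3: LOCAL 3: VV[3][3]++ -> VV[3]=[0, 0, 0, 2]
Event 4: SEND 2->0: VV[2][2]++ -> VV[2]=[0, 0, 1, 0], msg_vec=[0, 0, 1, 0]; VV[0]=max(VV[0],msg_vec) then VV[0][0]++ -> VV[0]=[2, 0, 1, 1]
Event 5: SEND 1->3: VV[1][1]++ -> VV[1]=[0, 2, 0, 0], msg_vec=[0, 2, 0, 0]; VV[3]=max(VV[3],msg_vec) then VV[3][3]++ -> VV[3]=[0, 2, 0, 3]
Event 6: SEND 0->3: VV[0][0]++ -> VV[0]=[3, 0, 1, 1], msg_vec=[3, 0, 1, 1]; VV[3]=max(VV[3],msg_vec) then VV[3][3]++ -> VV[3]=[3, 2, 1, 4]
Event 7: LOCAL 1: VV[1][1]++ -> VV[1]=[0, 3, 0, 0]
Event 8: SEND 1->3: VV[1][1]++ -> VV[1]=[0, 4, 0, 0], msg_vec=[0, 4, 0, 0]; VV[3]=max(VV[3],msg_vec) then VV[3][3]++ -> VV[3]=[3, 4, 1, 5]
Event 4 stamp: [0, 0, 1, 0]
Event 6 stamp: [3, 0, 1, 1]
[0, 0, 1, 0] <= [3, 0, 1, 1]? True. Equal? False. Happens-before: True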